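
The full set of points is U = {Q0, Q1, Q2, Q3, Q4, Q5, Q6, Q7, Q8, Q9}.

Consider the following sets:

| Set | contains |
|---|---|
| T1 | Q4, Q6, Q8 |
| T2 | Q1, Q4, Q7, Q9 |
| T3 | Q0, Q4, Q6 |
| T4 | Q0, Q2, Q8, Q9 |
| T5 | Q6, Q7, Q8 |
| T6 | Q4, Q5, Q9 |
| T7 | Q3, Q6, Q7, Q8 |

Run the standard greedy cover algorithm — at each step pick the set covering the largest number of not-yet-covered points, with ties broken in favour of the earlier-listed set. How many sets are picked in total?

Greedy: pick T2 (covers 4 new) → pick T4 (covers 3 new) → pick T7 (covers 2 new) → pick T6 (covers 1 new). Total picks: 4.

4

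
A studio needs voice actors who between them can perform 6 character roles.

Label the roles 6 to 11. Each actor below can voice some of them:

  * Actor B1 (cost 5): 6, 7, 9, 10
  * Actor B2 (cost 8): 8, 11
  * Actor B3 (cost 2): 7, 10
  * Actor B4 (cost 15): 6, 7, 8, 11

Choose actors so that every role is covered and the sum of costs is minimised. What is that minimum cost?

B1, B2 together cover every role (B1 ∪ B2 = {6, 7, 8, 9, 10, 11}); total cost 5 + 8 = 13.
The greedy pick B3, B1, B2 costs 15; no covering selection beats 13.

13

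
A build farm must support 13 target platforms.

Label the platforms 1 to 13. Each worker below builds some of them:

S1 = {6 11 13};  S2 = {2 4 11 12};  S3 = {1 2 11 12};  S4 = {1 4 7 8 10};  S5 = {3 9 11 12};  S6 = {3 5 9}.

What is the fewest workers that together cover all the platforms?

4

S1 and S2 and S4 and S6 together: S1 ∪ S2 ∪ S4 ∪ S6 = {1, 2, 3, 4, 5, 6, 7, 8, 9, 10, 11, 12, 13} — every platform is covered.
No 3 of the 6 workers cover everything (all 20 combinations miss at least one platform), so 4 is optimal.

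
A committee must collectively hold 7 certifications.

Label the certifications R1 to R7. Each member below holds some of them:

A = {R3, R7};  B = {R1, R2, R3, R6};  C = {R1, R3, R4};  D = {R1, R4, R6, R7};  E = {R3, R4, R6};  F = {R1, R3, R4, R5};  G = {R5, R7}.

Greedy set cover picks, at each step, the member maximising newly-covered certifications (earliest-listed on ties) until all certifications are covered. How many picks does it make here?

Greedy: pick B (covers 4 new) → pick D (covers 2 new) → pick F (covers 1 new). Total picks: 3.

3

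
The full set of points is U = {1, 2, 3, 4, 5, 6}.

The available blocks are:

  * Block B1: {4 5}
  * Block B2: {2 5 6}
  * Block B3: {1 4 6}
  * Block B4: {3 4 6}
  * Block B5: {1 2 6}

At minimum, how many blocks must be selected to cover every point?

3

B1, B4, and B5 cover everything between them: the union {1, 2, 3, 4, 5, 6} is all of U.
Only B4 contains 3, so B4 is forced; the remaining 3 points need at least 2 more blocks (each remaining block adds at most 2) — so at least 3 blocks are needed, and 3 is optimal.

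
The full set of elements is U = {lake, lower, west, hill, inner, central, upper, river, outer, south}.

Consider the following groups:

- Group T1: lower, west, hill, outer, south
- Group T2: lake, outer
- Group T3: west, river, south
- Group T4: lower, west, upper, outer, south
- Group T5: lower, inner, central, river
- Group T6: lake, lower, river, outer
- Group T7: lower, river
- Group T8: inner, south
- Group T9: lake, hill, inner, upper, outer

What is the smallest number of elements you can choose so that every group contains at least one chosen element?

3

The 3 elements {inner, river, outer} hit every group.
The groups T2, T7, T8 are pairwise disjoint, so any hitting set needs a separate element for each — at least 3. Hence 3 is optimal.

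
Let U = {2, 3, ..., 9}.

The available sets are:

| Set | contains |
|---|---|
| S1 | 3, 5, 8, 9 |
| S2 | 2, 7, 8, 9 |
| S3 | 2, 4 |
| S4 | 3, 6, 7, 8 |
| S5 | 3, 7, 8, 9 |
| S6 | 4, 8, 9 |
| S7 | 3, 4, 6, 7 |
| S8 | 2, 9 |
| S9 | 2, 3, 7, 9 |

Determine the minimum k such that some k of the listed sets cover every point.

3

S1 and S3 and S4 together: S1 ∪ S3 ∪ S4 = {2, 3, 4, 5, 6, 7, 8, 9} — every point is covered.
Only S1 contains 5, so S1 is forced; the remaining 4 points need at least 2 more sets (each remaining set adds at most 3) — so at least 3 sets are needed, and 3 is optimal.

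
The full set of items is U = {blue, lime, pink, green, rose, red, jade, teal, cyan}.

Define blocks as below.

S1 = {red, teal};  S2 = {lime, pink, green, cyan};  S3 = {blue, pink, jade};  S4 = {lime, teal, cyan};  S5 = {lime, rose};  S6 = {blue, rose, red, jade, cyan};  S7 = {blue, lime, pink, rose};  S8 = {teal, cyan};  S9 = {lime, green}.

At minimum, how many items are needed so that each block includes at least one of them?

H = {lime, jade, teal} meets every block (each contains at least one member of H), and |H| = 3.
The blocks S3, S8, S9 are pairwise disjoint, so any hitting set needs a separate item for each — at least 3. Hence 3 is optimal.

3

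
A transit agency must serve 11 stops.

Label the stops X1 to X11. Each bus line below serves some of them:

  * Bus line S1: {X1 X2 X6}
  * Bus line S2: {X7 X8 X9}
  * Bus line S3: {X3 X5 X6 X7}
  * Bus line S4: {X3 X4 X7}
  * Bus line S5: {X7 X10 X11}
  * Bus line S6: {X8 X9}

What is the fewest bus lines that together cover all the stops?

5

Take {S1, S3, S4, S5, S6}. Their union is {X1, X2, X3, X4, X5, X6, X7, X8, X9, X10, X11}, which is all 11 stops.
Only S3 contains X5, so S3 is forced; the remaining 7 stops need at least 4 more bus lines (each remaining bus line adds at most 2) — so at least 5 bus lines are needed, and 5 is optimal.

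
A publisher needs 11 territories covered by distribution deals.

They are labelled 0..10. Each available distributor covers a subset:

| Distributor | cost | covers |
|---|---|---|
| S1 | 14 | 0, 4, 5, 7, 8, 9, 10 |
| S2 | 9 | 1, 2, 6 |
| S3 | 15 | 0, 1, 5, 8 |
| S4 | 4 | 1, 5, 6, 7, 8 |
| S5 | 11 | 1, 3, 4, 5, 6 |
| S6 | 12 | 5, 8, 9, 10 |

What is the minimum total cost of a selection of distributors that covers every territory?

34

S1, S2, S5 together cover every territory (S1 ∪ S2 ∪ S5 = {0, 1, 2, 3, 4, 5, 6, 7, 8, 9, 10}); total cost 14 + 9 + 11 = 34.
The greedy pick S4, S1, S2, S5 costs 38; no covering selection beats 34.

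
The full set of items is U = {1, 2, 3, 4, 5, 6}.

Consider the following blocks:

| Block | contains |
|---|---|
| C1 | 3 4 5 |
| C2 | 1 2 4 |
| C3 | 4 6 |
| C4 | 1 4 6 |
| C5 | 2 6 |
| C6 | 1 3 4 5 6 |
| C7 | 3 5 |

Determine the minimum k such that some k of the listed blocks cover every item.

C2 and C6 cover everything between them: the union {1, 2, 3, 4, 5, 6} is all of U.
No single block has all 6 items (the largest, C6, has 5), so 2 is optimal.

2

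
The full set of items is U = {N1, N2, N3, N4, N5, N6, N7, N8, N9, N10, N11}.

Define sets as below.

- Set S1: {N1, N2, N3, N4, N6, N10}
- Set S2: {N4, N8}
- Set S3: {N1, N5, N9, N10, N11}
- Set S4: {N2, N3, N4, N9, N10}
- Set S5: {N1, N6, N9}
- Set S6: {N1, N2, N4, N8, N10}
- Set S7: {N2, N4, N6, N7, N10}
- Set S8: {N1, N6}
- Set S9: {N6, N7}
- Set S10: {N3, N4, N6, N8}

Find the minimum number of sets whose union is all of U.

3

S3 and S7 and S10 together: S3 ∪ S7 ∪ S10 = {N1, N2, N3, N4, N5, N6, N7, N8, N9, N10, N11} — every item is covered.
Only S3 contains N5, so S3 is forced; the remaining 6 items need at least 2 more sets (each remaining set adds at most 4) — so at least 3 sets are needed, and 3 is optimal.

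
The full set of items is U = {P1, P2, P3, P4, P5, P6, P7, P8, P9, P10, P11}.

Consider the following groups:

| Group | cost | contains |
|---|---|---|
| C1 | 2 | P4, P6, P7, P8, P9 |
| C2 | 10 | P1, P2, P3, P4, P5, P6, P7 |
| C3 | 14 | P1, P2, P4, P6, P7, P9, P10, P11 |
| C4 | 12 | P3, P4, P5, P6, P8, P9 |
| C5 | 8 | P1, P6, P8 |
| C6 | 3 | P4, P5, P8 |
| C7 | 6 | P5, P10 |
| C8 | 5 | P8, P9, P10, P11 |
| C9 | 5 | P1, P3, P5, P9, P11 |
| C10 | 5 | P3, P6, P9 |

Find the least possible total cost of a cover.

15

C2, C8 together cover every item (C2 ∪ C8 = {P1, P2, P3, P4, P5, P6, P7, P8, P9, P10, P11}); total cost 10 + 5 = 15.
The greedy pick C1, C9, C8, C2 costs 22; no covering selection beats 15.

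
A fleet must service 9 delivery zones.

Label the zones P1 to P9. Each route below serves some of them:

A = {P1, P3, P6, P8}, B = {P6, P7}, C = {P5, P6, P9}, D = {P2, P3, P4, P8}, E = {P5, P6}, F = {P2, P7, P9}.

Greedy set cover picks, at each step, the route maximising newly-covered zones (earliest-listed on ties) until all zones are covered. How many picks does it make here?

Greedy: pick A (covers 4 new) → pick F (covers 3 new) → pick C (covers 1 new) → pick D (covers 1 new). Total picks: 4.

4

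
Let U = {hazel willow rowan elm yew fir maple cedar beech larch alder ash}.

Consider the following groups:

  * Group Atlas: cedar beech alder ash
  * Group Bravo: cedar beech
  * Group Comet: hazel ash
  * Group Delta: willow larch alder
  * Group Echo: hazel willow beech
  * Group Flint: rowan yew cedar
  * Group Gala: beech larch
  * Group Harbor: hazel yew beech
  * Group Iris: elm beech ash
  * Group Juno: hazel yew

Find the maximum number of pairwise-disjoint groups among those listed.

Comet, Flint, Gala are pairwise disjoint (Comet={hazel,ash}; Flint={rowan,yew,cedar}; Gala={beech,larch}).
Every remaining group overlaps one of these, and no 4 of the listed groups are pairwise disjoint, so 3 is the maximum.

3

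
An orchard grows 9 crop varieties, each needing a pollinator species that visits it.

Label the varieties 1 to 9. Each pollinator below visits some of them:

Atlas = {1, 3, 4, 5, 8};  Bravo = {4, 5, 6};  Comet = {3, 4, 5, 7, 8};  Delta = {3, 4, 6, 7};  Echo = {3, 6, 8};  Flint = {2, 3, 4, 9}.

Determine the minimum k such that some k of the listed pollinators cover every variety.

Take {Atlas, Delta, Flint}. Their union is {1, 2, 3, 4, 5, 6, 7, 8, 9}, which is all 9 varieties.
Only Atlas contains 1, so Atlas is forced; the remaining 4 varieties need at least 2 more pollinators (each remaining pollinator adds at most 2) — so at least 3 pollinators are needed, and 3 is optimal.

3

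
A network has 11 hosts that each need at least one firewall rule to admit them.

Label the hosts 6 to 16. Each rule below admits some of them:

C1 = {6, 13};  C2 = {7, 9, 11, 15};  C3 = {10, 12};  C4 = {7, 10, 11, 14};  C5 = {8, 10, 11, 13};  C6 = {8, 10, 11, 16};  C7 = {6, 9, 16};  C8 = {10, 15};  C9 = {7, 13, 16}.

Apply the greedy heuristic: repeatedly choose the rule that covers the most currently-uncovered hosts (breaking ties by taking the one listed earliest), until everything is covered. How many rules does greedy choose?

5

Greedy: pick C2 (covers 4 new) → pick C5 (covers 3 new) → pick C7 (covers 2 new) → pick C3 (covers 1 new) → pick C4 (covers 1 new). Total picks: 5.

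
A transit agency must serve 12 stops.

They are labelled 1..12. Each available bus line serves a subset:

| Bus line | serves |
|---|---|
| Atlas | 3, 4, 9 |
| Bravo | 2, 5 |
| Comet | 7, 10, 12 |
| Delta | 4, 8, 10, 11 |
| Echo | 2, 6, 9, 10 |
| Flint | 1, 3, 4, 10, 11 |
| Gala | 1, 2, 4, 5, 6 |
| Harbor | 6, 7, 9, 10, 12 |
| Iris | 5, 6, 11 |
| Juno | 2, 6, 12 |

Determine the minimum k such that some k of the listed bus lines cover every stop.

Atlas and Delta and Gala and Harbor together: Atlas ∪ Delta ∪ Gala ∪ Harbor = {1, 2, 3, 4, 5, 6, 7, 8, 9, 10, 11, 12} — every stop is covered.
No 3 of the 10 bus lines cover everything (all 120 combinations miss at least one stop), so 4 is optimal.

4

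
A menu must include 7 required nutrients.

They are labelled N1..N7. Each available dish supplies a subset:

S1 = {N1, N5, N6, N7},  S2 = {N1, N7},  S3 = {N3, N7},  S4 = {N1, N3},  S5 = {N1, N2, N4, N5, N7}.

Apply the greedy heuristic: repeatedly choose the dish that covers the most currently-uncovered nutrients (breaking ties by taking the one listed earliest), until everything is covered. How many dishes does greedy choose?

Greedy: pick S5 (covers 5 new) → pick S1 (covers 1 new) → pick S3 (covers 1 new). Total picks: 3.

3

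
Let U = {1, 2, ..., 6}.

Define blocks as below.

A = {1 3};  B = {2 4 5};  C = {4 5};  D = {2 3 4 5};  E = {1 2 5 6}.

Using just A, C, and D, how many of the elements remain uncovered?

1

Union of A, C, D = {1, 2, 3, 4, 5}.
Not covered: 6 — 1 element.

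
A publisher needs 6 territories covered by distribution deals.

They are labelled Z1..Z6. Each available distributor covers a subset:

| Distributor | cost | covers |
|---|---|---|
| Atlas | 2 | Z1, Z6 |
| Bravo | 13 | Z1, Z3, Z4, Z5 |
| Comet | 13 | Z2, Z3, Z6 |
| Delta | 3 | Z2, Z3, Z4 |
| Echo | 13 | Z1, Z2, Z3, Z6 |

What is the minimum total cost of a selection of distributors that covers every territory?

18

Atlas, Bravo, Delta together cover every territory (Atlas ∪ Bravo ∪ Delta = {Z1, Z2, Z3, Z4, Z5, Z6}); total cost 2 + 13 + 3 = 18.
No covering selection has total cost below 18.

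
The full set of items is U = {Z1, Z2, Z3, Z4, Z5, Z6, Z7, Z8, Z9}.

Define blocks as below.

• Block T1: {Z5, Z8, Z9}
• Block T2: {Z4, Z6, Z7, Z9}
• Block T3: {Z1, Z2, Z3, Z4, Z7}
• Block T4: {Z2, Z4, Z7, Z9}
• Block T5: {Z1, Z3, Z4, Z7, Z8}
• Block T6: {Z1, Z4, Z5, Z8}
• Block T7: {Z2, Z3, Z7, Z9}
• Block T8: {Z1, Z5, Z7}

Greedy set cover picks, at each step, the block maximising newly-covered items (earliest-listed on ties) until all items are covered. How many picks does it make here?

3

Greedy: pick T3 (covers 5 new) → pick T1 (covers 3 new) → pick T2 (covers 1 new). Total picks: 3.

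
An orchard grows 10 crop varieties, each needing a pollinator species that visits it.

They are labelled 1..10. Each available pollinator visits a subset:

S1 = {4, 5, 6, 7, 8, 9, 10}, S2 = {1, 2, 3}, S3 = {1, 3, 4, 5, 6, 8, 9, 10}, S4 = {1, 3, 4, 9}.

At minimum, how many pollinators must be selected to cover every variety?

Take {S1, S2}. Their union is {1, 2, 3, 4, 5, 6, 7, 8, 9, 10}, which is all 10 varieties.
No single pollinator has all 10 varieties (the largest, S3, has 8), so 2 is optimal.

2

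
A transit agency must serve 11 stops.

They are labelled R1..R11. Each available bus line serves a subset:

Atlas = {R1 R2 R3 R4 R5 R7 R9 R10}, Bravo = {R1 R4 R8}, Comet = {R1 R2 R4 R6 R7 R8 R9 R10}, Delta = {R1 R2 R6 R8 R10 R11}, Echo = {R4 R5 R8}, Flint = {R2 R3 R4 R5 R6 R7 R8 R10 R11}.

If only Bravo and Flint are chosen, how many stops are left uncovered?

1

Union of Bravo, Flint = {R1, R2, R3, R4, R5, R6, R7, R8, R10, R11}.
Not covered: R9 — 1 stop.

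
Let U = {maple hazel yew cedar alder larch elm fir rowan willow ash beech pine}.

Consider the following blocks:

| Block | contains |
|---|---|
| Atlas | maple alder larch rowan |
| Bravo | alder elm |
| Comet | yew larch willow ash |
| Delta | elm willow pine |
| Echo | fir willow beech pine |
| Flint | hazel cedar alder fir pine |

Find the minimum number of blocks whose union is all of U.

Atlas and Bravo and Comet and Echo and Flint together: Atlas ∪ Bravo ∪ Comet ∪ Echo ∪ Flint = {maple, hazel, yew, cedar, alder, larch, elm, fir, rowan, willow, ash, beech, pine} — every point is covered.
No 4 of the 6 blocks cover everything (all 15 combinations miss at least one point), so 5 is optimal.

5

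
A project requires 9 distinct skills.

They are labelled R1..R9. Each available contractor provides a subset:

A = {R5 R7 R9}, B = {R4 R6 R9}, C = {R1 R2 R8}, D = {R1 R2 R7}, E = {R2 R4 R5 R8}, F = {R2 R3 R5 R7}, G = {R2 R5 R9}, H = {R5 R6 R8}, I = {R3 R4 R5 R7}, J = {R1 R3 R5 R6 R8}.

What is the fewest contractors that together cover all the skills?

3

Take {A, E, J}. Their union is {R1, R2, R3, R4, R5, R6, R7, R8, R9}, which is all 9 skills.
No 2 of the 10 contractors cover everything (all 45 combinations miss at least one skill), so 3 is optimal.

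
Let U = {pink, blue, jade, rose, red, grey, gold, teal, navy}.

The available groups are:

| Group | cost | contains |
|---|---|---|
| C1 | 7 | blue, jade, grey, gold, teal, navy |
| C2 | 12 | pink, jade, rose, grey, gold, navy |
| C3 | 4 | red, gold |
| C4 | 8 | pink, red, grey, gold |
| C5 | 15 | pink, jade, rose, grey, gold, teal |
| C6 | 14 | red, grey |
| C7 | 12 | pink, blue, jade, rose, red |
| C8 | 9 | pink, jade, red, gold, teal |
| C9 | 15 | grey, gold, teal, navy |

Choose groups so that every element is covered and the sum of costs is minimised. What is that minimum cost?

C1, C7 together cover every element (C1 ∪ C7 = {pink, blue, jade, rose, red, grey, gold, teal, navy}); total cost 7 + 12 = 19.
The greedy pick C1, C3, C2 costs 23; no covering selection beats 19.

19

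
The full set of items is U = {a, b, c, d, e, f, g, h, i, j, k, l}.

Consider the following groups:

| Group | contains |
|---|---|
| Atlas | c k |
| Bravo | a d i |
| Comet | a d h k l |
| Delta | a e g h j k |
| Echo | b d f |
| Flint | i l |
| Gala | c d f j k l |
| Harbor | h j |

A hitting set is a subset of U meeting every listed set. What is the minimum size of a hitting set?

The 4 items {c, d, j, l} hit every group.
The groups Atlas, Echo, Flint, Harbor are pairwise disjoint, so any hitting set needs a separate item for each — at least 4. Hence 4 is optimal.

4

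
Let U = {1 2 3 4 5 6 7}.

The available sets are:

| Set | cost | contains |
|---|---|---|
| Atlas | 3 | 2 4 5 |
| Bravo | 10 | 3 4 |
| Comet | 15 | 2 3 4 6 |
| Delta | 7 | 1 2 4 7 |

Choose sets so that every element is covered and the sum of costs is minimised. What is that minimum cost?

Atlas, Comet, Delta together cover every element (Atlas ∪ Comet ∪ Delta = {1, 2, 3, 4, 5, 6, 7}); total cost 3 + 15 + 7 = 25.
No covering selection has total cost below 25.

25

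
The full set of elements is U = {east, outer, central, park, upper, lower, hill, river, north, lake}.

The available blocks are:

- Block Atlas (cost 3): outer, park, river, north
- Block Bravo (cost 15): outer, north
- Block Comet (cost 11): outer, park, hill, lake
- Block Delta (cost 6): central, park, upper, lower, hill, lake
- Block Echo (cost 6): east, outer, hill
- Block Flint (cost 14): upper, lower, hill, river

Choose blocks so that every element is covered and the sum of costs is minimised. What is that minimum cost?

15

Atlas, Delta, Echo together cover every element (Atlas ∪ Delta ∪ Echo = {east, outer, central, park, upper, lower, hill, river, north, lake}); total cost 3 + 6 + 6 = 15.
No covering selection has total cost below 15.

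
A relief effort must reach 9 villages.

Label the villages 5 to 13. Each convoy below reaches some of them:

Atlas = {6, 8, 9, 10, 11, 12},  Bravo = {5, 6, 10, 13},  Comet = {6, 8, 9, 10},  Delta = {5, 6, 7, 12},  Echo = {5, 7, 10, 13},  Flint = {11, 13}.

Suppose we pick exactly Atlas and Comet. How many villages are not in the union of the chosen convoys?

Union of Atlas, Comet = {6, 8, 9, 10, 11, 12}.
Not covered: 5, 7, 13 — 3 villages.

3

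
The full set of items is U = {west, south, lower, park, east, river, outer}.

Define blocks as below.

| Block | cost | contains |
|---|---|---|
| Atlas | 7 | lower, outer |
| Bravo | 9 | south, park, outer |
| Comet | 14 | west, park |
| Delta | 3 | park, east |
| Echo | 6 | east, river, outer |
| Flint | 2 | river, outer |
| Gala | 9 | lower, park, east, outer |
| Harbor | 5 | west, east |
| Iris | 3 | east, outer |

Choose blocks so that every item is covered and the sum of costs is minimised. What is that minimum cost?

Atlas, Bravo, Flint, Harbor together cover every item (Atlas ∪ Bravo ∪ Flint ∪ Harbor = {west, south, lower, park, east, river, outer}); total cost 7 + 9 + 2 + 5 = 23.
The greedy pick Flint, Delta, Harbor, Atlas, Bravo costs 26; no covering selection beats 23.

23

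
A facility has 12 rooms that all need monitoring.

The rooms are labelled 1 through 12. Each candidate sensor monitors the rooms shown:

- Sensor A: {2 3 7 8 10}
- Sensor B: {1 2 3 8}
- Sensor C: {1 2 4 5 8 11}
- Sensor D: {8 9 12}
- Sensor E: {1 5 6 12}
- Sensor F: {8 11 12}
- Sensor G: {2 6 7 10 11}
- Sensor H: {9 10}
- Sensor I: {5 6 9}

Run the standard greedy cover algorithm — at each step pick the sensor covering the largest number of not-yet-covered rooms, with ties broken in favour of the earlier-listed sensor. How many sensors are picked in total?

Greedy: pick C (covers 6 new) → pick A (covers 3 new) → pick D (covers 2 new) → pick E (covers 1 new). Total picks: 4.

4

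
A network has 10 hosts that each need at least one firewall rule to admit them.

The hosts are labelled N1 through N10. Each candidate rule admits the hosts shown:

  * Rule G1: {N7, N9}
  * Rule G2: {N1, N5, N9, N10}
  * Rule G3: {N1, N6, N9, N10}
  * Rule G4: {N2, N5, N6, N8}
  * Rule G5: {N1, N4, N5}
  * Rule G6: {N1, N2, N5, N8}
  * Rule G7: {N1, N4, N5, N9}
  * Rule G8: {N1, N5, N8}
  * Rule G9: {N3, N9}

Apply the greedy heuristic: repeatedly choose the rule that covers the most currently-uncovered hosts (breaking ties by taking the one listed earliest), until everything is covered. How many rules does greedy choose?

Greedy: pick G2 (covers 4 new) → pick G4 (covers 3 new) → pick G1 (covers 1 new) → pick G5 (covers 1 new) → pick G9 (covers 1 new). Total picks: 5.

5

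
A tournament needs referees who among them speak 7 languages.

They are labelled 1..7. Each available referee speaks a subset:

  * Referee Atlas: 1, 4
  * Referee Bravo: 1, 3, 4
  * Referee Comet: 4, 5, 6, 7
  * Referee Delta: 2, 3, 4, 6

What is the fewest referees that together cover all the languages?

3

Bravo and Comet and Delta together: Bravo ∪ Comet ∪ Delta = {1, 2, 3, 4, 5, 6, 7} — every language is covered.
Only Delta contains 2, so Delta is forced; the remaining 3 languages need at least 2 more referees (each remaining referee adds at most 2) — so at least 3 referees are needed, and 3 is optimal.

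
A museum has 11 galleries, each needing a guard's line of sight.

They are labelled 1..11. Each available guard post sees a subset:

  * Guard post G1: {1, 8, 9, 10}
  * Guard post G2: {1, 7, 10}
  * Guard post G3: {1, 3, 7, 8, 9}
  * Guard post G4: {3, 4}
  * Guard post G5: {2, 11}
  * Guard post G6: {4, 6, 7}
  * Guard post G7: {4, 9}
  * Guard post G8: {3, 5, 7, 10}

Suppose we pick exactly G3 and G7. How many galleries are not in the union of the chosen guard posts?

5

Union of G3, G7 = {1, 3, 4, 7, 8, 9}.
Not covered: 2, 5, 6, 10, 11 — 5 galleries.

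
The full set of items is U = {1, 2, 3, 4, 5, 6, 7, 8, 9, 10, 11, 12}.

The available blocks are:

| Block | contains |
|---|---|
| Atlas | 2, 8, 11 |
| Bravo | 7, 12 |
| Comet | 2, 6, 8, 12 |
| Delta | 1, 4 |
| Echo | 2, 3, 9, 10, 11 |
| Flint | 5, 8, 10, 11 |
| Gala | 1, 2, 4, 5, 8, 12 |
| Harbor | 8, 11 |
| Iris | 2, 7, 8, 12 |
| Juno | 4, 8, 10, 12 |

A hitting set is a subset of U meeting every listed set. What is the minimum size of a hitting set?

H = {4, 11, 12} meets every block (each contains at least one member of H), and |H| = 3.
The blocks Bravo, Delta, Flint are pairwise disjoint, so any hitting set needs a separate item for each — at least 3. Hence 3 is optimal.

3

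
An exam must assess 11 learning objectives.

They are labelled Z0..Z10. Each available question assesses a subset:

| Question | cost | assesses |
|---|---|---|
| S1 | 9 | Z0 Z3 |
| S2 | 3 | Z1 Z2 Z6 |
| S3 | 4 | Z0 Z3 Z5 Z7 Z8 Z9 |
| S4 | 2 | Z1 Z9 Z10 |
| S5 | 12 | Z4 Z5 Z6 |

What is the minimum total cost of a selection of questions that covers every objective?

S2, S3, S4, S5 together cover every objective (S2 ∪ S3 ∪ S4 ∪ S5 = {Z0, Z1, Z2, Z3, Z4, Z5, Z6, Z7, Z8, Z9, Z10}); total cost 3 + 4 + 2 + 12 = 21.
No covering selection has total cost below 21.

21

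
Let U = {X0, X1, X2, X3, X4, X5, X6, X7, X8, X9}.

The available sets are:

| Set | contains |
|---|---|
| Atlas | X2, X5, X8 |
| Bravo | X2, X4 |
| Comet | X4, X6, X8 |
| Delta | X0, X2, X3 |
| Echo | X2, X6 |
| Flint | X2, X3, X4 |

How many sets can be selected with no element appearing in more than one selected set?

2

Comet, Delta are pairwise disjoint (Comet={X4,X6,X8}; Delta={X0,X2,X3}).
Every remaining set overlaps one of these, and no 3 of the listed sets are pairwise disjoint, so 2 is the maximum.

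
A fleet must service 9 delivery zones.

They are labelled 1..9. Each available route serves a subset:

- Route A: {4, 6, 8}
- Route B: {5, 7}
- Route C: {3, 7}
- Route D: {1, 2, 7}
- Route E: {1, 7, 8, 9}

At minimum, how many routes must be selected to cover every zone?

Take {A, B, C, D, E}. Their union is {1, 2, 3, 4, 5, 6, 7, 8, 9}, which is all 9 zones.
No 4 of the 5 routes cover everything (all 5 combinations miss at least one zone), so 5 is optimal.

5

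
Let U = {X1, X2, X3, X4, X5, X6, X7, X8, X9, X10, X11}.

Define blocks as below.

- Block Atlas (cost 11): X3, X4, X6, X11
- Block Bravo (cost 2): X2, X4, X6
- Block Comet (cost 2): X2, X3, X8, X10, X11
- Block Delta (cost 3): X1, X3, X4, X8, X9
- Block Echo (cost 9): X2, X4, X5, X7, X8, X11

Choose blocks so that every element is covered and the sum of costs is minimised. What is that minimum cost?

Bravo, Comet, Delta, Echo together cover every element (Bravo ∪ Comet ∪ Delta ∪ Echo = {X1, X2, X3, X4, X5, X6, X7, X8, X9, X10, X11}); total cost 2 + 2 + 3 + 9 = 16.
No covering selection has total cost below 16.

16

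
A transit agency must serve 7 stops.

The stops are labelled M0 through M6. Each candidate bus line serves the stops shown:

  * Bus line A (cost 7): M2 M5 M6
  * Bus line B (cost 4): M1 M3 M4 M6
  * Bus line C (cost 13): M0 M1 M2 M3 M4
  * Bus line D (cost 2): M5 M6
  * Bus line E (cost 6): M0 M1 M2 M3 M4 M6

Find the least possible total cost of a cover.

D, E together cover every stop (D ∪ E = {M0, M1, M2, M3, M4, M5, M6}); total cost 2 + 6 = 8.
The greedy pick B, D, E costs 12; no covering selection beats 8.

8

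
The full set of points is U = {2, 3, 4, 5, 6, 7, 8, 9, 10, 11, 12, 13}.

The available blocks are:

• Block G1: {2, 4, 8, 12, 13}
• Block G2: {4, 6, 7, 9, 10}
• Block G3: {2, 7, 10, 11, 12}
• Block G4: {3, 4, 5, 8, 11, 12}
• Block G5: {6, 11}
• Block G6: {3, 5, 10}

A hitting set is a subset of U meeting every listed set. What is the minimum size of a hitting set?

3

Take H = {6, 10, 12}. Each listed block contains at least one of these, so H is a hitting set of size 3.
The blocks G1, G5, G6 are pairwise disjoint, so any hitting set needs a separate point for each — at least 3. Hence 3 is optimal.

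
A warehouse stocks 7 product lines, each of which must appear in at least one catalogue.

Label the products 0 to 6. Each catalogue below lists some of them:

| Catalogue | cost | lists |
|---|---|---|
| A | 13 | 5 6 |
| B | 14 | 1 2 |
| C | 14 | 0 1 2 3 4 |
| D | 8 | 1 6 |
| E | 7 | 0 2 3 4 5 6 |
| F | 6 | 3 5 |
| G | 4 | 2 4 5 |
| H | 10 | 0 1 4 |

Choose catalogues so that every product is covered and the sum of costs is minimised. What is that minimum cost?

15

D, E together cover every product (D ∪ E = {0, 1, 2, 3, 4, 5, 6}); total cost 8 + 7 = 15.
No covering selection has total cost below 15.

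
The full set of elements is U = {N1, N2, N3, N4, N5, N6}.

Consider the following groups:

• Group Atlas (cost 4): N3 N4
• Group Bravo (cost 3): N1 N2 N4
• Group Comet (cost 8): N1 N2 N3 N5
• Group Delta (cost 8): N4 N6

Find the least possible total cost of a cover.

16

Comet, Delta together cover every element (Comet ∪ Delta = {N1, N2, N3, N4, N5, N6}); total cost 8 + 8 = 16.
The greedy pick Bravo, Atlas, Comet, Delta costs 23; no covering selection beats 16.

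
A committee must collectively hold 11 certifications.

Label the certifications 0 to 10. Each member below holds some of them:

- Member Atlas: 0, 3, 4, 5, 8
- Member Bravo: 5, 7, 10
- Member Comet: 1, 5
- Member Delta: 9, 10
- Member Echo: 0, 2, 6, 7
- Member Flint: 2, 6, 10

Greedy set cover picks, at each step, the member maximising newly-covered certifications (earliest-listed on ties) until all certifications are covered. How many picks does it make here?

Greedy: pick Atlas (covers 5 new) → pick Echo (covers 3 new) → pick Delta (covers 2 new) → pick Comet (covers 1 new). Total picks: 4.

4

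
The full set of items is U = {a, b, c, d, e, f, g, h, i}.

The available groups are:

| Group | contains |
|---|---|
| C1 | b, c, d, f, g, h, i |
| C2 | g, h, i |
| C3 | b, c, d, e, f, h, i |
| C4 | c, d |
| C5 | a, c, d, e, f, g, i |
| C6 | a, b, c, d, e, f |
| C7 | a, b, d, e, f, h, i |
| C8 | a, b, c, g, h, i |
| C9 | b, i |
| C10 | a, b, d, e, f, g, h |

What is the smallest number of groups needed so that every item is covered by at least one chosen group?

2

Take {C5, C7}. Their union is {a, b, c, d, e, f, g, h, i}, which is all 9 items.
No single group has all 9 items (the largest, C1, has 7), so 2 is optimal.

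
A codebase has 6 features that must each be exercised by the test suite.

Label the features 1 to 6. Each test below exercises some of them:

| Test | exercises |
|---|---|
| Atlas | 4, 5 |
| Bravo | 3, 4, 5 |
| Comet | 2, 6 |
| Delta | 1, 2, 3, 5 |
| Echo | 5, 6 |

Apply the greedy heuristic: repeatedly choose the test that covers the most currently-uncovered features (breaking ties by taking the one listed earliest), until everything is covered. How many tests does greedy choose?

Greedy: pick Delta (covers 4 new) → pick Atlas (covers 1 new) → pick Comet (covers 1 new). Total picks: 3.

3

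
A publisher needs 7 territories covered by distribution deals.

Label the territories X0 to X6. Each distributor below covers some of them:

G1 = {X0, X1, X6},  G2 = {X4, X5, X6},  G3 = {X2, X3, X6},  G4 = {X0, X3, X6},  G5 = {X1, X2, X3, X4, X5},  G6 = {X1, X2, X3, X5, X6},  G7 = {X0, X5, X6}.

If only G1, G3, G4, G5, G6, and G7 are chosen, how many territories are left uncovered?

0

Union of G1, G3, G4, G5, G6, G7 = {X0, X1, X2, X3, X4, X5, X6} — that's every territory, so 0 are uncovered.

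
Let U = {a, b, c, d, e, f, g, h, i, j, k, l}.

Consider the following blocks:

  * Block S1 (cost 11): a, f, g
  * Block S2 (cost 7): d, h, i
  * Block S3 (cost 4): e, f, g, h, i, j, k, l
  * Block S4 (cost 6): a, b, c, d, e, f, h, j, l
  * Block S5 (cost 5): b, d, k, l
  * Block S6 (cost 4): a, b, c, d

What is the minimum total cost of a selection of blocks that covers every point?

8

S3, S6 together cover every point (S3 ∪ S6 = {a, b, c, d, e, f, g, h, i, j, k, l}); total cost 4 + 4 = 8.
No covering selection has total cost below 8.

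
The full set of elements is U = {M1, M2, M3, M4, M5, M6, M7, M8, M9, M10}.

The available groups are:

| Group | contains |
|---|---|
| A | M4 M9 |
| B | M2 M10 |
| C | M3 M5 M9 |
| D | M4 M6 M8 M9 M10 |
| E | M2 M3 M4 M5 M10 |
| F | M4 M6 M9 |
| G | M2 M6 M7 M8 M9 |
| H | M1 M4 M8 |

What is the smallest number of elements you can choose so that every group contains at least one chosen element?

3

Take T = {M1, M9, M10}. Each listed group contains at least one of these, so T is a hitting set of size 3.
The groups B, C, H are pairwise disjoint, so any hitting set needs a separate element for each — at least 3. Hence 3 is optimal.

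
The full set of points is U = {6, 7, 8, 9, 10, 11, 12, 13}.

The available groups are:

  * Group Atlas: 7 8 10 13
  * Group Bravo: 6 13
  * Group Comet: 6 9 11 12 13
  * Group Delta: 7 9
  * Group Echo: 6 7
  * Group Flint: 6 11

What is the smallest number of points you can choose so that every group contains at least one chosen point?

The 2 points {6, 7} hit every group.
The groups Bravo, Delta are pairwise disjoint, so any hitting set needs a separate point for each — at least 2. Hence 2 is optimal.

2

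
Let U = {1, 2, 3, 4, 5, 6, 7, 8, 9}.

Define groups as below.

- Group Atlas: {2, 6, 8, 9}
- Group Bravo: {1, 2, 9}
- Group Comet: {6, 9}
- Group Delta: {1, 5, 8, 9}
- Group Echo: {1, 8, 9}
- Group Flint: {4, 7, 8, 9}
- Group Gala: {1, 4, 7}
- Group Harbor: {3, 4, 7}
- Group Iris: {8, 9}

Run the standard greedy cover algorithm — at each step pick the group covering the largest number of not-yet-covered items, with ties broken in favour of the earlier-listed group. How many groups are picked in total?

4

Greedy: pick Atlas (covers 4 new) → pick Gala (covers 3 new) → pick Delta (covers 1 new) → pick Harbor (covers 1 new). Total picks: 4.
(The true minimum cover uses only 3 groups, so greedy is not optimal here.)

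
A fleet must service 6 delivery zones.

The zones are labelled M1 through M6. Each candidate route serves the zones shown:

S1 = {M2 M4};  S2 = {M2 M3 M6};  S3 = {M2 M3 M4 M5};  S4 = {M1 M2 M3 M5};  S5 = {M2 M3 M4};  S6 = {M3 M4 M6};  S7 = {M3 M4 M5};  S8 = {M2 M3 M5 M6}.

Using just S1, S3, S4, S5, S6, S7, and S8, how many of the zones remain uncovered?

0

Union of S1, S3, S4, S5, S6, S7, S8 = {M1, M2, M3, M4, M5, M6} — that's every zone, so 0 are uncovered.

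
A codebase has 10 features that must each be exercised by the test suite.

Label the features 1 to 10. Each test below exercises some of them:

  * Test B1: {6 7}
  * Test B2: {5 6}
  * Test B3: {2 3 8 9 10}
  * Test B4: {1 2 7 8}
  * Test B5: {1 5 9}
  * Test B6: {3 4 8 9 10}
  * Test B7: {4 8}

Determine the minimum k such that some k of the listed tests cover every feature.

3

B2 and B4 and B6 together: B2 ∪ B4 ∪ B6 = {1, 2, 3, 4, 5, 6, 7, 8, 9, 10} — every feature is covered.
No 2 of the 7 tests cover everything (all 21 combinations miss at least one feature), so 3 is optimal.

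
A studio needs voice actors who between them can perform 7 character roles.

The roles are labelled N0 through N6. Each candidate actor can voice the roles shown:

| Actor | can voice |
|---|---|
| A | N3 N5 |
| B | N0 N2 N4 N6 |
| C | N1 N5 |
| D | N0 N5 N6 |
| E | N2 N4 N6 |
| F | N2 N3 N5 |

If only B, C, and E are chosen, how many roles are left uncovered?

Union of B, C, E = {N0, N1, N2, N4, N5, N6}.
Not covered: N3 — 1 role.

1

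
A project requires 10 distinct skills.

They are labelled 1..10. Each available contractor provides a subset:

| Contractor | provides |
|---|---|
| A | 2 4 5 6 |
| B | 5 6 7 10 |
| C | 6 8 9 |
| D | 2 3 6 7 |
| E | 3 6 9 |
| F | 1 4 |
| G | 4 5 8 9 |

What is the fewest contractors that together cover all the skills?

Take {B, D, F, G}. Their union is {1, 2, 3, 4, 5, 6, 7, 8, 9, 10}, which is all 10 skills.
No 3 of the 7 contractors cover everything (all 35 combinations miss at least one skill), so 4 is optimal.

4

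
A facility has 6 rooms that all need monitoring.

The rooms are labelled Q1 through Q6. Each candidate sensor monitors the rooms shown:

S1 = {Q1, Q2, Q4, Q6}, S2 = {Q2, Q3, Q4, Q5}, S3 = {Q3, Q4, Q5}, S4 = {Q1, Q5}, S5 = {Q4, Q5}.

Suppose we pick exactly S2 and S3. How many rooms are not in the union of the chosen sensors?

2

Union of S2, S3 = {Q2, Q3, Q4, Q5}.
Not covered: Q1, Q6 — 2 rooms.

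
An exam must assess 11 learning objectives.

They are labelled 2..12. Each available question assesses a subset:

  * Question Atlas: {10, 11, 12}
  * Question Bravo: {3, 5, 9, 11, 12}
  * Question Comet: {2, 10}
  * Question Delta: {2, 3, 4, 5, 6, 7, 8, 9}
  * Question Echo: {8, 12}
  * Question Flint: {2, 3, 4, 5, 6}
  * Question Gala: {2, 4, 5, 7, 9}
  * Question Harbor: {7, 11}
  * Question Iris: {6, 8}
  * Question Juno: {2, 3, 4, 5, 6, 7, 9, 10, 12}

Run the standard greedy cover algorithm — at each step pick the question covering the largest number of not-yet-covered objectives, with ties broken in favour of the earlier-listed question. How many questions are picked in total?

Greedy: pick Juno (covers 9 new) → pick Atlas (covers 1 new) → pick Delta (covers 1 new). Total picks: 3.
(The true minimum cover uses only 2 questions, so greedy is not optimal here.)

3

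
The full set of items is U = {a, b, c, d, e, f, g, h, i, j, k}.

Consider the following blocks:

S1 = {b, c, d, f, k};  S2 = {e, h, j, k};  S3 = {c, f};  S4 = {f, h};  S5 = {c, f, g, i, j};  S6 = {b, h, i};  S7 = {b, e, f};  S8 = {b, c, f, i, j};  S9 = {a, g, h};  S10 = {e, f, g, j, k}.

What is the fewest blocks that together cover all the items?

4

S1 and S2 and S5 and S9 together: S1 ∪ S2 ∪ S5 ∪ S9 = {a, b, c, d, e, f, g, h, i, j, k} — every item is covered.
No 3 of the 10 blocks cover everything (all 120 combinations miss at least one item), so 4 is optimal.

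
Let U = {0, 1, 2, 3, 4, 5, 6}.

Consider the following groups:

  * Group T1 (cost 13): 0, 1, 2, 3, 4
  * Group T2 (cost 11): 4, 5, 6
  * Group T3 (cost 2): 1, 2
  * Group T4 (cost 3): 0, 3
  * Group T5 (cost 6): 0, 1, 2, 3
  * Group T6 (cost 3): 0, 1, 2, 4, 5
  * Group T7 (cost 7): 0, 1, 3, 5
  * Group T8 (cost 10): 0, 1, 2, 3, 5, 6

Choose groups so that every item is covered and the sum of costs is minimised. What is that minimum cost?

13

T6, T8 together cover every item (T6 ∪ T8 = {0, 1, 2, 3, 4, 5, 6}); total cost 3 + 10 = 13.
The greedy pick T6, T4, T8 costs 16; no covering selection beats 13.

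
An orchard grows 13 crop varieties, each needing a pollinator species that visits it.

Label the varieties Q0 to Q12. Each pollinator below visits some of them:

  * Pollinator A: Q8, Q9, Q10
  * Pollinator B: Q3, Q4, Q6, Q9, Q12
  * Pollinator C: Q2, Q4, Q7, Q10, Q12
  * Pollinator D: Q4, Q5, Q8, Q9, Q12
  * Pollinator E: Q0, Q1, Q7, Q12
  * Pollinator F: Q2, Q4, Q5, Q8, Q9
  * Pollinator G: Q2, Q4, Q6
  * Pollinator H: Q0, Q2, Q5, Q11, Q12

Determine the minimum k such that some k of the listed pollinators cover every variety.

4

A and B and E and H together: A ∪ B ∪ E ∪ H = {Q0, Q1, Q2, Q3, Q4, Q5, Q6, Q7, Q8, Q9, Q10, Q11, Q12} — every variety is covered.
No 3 of the 8 pollinators cover everything (all 56 combinations miss at least one variety), so 4 is optimal.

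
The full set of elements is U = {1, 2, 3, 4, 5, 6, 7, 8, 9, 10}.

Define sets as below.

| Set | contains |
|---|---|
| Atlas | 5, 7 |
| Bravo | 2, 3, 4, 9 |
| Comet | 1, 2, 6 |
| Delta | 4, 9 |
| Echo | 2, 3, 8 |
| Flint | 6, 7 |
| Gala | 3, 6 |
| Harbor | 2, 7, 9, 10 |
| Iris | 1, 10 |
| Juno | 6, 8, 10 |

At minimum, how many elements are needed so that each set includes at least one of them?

The 5 elements {3, 4, 5, 6, 10} hit every set.
No choice of 4 elements meets every set, so 5 is the minimum.

5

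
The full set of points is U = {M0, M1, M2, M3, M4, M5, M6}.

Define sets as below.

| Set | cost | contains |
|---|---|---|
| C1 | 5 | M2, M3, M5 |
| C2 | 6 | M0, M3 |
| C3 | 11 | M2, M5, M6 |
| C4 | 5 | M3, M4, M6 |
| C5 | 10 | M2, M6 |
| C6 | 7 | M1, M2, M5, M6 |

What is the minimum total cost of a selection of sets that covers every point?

18

C2, C4, C6 together cover every point (C2 ∪ C4 ∪ C6 = {M0, M1, M2, M3, M4, M5, M6}); total cost 6 + 5 + 7 = 18.
The greedy pick C1, C4, C2, C6 costs 23; no covering selection beats 18.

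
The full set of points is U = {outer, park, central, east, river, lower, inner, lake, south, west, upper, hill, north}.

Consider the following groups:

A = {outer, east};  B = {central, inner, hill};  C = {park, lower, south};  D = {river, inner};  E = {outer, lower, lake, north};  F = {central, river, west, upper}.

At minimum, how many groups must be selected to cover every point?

Take {A, B, C, E, F}. Their union is {outer, park, central, east, river, lower, inner, lake, south, west, upper, hill, north}, which is all 13 points.
No 4 of the 6 groups cover everything (all 15 combinations miss at least one point), so 5 is optimal.

5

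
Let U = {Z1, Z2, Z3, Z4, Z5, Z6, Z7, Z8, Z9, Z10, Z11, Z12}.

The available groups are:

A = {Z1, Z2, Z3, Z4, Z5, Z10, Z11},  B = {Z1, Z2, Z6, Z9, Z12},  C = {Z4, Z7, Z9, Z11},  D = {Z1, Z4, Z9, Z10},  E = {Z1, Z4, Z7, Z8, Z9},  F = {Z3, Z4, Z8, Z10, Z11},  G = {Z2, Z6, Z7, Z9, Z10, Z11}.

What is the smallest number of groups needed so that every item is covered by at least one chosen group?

A and B and E together: A ∪ B ∪ E = {Z1, Z2, Z3, Z4, Z5, Z6, Z7, Z8, Z9, Z10, Z11, Z12} — every item is covered.
Only A contains Z5, so A is forced; the remaining 5 items need at least 2 more groups (each remaining group adds at most 3) — so at least 3 groups are needed, and 3 is optimal.

3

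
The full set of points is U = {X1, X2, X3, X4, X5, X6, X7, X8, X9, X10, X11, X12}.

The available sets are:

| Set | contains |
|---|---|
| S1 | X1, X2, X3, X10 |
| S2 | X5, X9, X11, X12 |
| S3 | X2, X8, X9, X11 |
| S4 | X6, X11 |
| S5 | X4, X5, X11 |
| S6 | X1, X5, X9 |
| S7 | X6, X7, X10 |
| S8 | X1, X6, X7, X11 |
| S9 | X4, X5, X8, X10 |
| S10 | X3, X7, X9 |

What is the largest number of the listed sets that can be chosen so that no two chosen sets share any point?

3

S4, S9, S10 are pairwise disjoint (S4={X6,X11}; S9={X4,X5,X8,X10}; S10={X3,X7,X9}).
Every remaining set overlaps one of these, and no 4 of the listed sets are pairwise disjoint, so 3 is the maximum.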